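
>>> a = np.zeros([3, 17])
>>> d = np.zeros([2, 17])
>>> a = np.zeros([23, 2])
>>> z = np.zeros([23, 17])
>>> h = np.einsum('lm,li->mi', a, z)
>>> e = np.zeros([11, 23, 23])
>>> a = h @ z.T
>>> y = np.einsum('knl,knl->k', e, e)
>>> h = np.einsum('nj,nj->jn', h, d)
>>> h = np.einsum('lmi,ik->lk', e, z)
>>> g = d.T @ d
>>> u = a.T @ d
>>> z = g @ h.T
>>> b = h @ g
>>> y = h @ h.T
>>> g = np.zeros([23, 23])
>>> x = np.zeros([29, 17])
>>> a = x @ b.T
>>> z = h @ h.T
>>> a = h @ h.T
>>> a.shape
(11, 11)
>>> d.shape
(2, 17)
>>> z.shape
(11, 11)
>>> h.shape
(11, 17)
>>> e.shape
(11, 23, 23)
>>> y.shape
(11, 11)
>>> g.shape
(23, 23)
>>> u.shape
(23, 17)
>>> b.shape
(11, 17)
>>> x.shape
(29, 17)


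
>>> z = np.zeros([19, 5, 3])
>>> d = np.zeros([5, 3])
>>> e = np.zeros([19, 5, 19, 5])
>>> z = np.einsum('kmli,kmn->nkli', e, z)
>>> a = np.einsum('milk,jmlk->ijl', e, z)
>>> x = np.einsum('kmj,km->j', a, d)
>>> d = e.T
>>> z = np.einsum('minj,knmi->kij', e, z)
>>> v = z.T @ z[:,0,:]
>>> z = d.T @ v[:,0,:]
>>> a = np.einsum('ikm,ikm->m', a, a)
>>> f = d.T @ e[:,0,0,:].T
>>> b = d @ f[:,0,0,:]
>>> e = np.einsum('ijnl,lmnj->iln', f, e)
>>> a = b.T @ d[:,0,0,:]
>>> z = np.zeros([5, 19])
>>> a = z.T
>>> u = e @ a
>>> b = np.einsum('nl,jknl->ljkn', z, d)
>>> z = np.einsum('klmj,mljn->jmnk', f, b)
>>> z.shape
(19, 19, 5, 19)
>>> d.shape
(5, 19, 5, 19)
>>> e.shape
(19, 19, 19)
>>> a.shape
(19, 5)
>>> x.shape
(19,)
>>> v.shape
(5, 5, 5)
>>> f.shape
(19, 5, 19, 19)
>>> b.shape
(19, 5, 19, 5)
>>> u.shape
(19, 19, 5)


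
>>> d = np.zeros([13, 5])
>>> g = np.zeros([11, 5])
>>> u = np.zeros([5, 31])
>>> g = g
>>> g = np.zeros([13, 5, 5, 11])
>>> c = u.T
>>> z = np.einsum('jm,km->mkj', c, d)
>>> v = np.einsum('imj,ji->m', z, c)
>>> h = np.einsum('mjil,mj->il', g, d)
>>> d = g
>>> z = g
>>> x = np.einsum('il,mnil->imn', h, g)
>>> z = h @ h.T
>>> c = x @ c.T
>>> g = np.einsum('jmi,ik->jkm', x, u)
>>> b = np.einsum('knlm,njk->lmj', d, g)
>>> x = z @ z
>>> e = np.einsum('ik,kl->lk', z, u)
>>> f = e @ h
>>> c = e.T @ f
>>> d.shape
(13, 5, 5, 11)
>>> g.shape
(5, 31, 13)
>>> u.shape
(5, 31)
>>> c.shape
(5, 11)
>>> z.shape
(5, 5)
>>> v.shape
(13,)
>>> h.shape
(5, 11)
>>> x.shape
(5, 5)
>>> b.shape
(5, 11, 31)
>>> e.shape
(31, 5)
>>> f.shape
(31, 11)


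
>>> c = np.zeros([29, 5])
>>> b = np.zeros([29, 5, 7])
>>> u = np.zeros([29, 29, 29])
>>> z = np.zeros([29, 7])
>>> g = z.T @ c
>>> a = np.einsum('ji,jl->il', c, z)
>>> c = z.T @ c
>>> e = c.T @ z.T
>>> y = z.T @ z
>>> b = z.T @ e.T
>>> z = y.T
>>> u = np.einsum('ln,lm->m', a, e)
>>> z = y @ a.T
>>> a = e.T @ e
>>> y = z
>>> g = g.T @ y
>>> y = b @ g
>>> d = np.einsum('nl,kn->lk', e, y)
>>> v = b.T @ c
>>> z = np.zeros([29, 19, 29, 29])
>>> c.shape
(7, 5)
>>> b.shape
(7, 5)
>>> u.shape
(29,)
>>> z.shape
(29, 19, 29, 29)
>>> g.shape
(5, 5)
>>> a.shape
(29, 29)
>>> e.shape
(5, 29)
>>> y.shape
(7, 5)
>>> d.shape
(29, 7)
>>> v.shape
(5, 5)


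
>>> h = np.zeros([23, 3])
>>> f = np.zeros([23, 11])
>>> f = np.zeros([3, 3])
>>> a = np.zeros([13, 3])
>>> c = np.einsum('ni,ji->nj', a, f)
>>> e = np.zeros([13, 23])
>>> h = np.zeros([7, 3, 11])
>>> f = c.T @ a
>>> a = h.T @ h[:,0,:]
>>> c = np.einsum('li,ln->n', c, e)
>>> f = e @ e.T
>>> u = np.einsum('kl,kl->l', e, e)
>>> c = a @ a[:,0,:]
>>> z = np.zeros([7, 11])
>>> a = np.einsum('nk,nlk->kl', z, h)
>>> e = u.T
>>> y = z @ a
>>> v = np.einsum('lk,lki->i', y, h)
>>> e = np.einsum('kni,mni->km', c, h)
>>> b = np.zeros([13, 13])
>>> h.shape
(7, 3, 11)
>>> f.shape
(13, 13)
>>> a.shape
(11, 3)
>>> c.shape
(11, 3, 11)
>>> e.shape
(11, 7)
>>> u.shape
(23,)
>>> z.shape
(7, 11)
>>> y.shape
(7, 3)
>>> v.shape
(11,)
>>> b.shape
(13, 13)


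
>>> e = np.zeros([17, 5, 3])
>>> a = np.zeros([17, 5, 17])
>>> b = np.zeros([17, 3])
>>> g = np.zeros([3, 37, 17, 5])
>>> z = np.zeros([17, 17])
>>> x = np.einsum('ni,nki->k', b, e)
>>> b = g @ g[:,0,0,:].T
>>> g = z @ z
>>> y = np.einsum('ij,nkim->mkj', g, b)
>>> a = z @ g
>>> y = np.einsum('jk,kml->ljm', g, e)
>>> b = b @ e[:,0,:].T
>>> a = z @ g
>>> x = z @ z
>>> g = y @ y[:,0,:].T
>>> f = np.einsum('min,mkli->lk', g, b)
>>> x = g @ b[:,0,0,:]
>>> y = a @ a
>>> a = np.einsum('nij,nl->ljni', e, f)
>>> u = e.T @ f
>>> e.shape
(17, 5, 3)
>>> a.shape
(37, 3, 17, 5)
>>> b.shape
(3, 37, 17, 17)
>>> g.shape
(3, 17, 3)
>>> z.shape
(17, 17)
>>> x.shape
(3, 17, 17)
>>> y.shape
(17, 17)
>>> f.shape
(17, 37)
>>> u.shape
(3, 5, 37)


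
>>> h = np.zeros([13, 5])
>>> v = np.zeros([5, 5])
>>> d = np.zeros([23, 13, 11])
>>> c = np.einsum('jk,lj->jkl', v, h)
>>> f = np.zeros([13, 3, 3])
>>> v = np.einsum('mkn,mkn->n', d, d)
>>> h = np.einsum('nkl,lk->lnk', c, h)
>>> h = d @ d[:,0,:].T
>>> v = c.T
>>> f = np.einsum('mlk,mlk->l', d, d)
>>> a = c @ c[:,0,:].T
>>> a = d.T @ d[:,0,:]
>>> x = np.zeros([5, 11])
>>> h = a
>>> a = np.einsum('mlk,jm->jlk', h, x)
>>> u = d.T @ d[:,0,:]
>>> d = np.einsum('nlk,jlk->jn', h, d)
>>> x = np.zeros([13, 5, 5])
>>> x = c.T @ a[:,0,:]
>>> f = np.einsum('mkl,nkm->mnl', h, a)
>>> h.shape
(11, 13, 11)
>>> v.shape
(13, 5, 5)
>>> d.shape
(23, 11)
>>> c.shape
(5, 5, 13)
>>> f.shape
(11, 5, 11)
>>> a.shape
(5, 13, 11)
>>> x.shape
(13, 5, 11)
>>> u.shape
(11, 13, 11)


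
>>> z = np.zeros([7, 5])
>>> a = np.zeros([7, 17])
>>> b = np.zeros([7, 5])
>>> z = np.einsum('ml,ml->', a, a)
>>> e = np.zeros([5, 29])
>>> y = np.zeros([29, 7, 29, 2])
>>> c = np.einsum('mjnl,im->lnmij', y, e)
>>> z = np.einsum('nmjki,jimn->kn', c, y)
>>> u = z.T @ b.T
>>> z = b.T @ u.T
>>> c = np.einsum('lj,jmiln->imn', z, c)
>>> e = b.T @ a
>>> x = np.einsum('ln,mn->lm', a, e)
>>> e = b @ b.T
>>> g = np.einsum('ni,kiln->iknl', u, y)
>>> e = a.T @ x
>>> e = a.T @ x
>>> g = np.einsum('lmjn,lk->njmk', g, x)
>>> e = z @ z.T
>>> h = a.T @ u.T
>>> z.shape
(5, 2)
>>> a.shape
(7, 17)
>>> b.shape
(7, 5)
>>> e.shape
(5, 5)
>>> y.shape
(29, 7, 29, 2)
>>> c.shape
(29, 29, 7)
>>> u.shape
(2, 7)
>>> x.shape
(7, 5)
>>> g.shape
(29, 2, 29, 5)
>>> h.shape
(17, 2)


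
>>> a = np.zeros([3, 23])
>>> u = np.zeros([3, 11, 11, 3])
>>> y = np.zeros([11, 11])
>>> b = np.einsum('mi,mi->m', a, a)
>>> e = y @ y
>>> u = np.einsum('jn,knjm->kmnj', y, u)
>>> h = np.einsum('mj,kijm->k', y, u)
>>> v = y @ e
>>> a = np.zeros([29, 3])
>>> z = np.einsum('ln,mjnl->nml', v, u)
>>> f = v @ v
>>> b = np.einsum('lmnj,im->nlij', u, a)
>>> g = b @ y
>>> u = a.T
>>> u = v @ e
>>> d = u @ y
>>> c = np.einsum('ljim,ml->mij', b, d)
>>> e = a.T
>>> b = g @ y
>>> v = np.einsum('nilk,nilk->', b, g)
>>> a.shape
(29, 3)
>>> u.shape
(11, 11)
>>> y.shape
(11, 11)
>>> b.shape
(11, 3, 29, 11)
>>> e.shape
(3, 29)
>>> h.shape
(3,)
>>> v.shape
()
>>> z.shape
(11, 3, 11)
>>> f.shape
(11, 11)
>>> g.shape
(11, 3, 29, 11)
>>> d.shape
(11, 11)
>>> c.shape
(11, 29, 3)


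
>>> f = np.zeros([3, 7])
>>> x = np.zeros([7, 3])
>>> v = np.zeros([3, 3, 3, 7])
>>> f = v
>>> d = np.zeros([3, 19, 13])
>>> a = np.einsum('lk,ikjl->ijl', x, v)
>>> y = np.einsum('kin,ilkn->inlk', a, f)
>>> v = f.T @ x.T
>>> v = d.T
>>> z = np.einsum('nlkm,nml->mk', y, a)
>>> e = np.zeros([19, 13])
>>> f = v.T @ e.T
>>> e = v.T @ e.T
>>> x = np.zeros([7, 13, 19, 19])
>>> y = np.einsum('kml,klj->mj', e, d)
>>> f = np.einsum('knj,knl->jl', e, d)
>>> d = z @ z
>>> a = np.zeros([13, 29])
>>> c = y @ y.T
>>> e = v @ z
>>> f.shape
(19, 13)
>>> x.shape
(7, 13, 19, 19)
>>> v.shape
(13, 19, 3)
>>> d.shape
(3, 3)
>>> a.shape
(13, 29)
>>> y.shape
(19, 13)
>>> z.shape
(3, 3)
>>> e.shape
(13, 19, 3)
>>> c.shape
(19, 19)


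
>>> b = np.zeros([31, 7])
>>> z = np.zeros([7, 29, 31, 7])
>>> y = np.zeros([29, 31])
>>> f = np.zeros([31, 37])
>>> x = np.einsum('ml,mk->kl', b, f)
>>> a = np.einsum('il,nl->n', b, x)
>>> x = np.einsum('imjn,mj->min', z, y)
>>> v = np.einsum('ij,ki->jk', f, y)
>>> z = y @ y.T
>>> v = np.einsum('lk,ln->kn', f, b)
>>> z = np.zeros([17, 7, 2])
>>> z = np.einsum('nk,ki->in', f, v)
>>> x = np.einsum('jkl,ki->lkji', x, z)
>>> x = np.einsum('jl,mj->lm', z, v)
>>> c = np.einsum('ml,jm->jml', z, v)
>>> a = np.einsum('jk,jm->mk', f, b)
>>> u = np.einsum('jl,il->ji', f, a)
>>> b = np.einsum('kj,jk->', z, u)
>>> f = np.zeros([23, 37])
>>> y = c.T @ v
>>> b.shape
()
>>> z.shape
(7, 31)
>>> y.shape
(31, 7, 7)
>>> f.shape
(23, 37)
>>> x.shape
(31, 37)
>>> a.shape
(7, 37)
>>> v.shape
(37, 7)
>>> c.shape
(37, 7, 31)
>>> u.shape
(31, 7)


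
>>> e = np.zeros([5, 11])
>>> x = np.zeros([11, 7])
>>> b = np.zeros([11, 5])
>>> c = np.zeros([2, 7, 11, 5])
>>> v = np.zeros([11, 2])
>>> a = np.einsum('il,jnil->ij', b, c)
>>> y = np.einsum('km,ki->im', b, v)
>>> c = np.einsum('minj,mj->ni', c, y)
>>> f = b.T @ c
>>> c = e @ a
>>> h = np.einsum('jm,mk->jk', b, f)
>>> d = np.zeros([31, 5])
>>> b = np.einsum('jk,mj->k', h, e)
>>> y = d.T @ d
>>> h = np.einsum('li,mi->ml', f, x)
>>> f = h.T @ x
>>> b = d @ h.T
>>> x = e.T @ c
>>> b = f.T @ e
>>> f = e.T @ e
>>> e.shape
(5, 11)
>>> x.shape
(11, 2)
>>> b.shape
(7, 11)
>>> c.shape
(5, 2)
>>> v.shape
(11, 2)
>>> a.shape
(11, 2)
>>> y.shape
(5, 5)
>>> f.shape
(11, 11)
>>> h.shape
(11, 5)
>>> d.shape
(31, 5)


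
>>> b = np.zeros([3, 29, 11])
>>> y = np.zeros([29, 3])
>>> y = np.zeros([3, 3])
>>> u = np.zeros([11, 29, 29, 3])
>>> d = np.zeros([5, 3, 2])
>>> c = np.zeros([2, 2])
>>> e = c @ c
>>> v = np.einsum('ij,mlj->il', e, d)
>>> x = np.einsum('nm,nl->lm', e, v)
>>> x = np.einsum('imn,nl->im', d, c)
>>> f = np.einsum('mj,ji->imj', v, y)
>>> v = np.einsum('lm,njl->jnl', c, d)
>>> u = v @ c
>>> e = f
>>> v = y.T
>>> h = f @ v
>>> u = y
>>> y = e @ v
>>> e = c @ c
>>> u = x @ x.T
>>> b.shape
(3, 29, 11)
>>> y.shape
(3, 2, 3)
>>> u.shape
(5, 5)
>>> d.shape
(5, 3, 2)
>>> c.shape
(2, 2)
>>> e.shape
(2, 2)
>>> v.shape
(3, 3)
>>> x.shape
(5, 3)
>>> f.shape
(3, 2, 3)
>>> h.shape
(3, 2, 3)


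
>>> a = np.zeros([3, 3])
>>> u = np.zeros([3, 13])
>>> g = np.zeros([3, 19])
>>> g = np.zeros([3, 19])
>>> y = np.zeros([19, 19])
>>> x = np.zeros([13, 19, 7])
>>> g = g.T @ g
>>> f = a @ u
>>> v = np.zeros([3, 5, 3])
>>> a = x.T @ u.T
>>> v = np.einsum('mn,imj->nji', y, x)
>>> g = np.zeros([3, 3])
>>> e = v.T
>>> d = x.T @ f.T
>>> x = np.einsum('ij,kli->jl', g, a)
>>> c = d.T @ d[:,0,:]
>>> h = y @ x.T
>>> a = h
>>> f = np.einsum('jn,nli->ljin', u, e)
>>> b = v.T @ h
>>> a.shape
(19, 3)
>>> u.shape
(3, 13)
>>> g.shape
(3, 3)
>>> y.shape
(19, 19)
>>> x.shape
(3, 19)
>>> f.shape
(7, 3, 19, 13)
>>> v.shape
(19, 7, 13)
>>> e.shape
(13, 7, 19)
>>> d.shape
(7, 19, 3)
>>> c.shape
(3, 19, 3)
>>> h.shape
(19, 3)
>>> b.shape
(13, 7, 3)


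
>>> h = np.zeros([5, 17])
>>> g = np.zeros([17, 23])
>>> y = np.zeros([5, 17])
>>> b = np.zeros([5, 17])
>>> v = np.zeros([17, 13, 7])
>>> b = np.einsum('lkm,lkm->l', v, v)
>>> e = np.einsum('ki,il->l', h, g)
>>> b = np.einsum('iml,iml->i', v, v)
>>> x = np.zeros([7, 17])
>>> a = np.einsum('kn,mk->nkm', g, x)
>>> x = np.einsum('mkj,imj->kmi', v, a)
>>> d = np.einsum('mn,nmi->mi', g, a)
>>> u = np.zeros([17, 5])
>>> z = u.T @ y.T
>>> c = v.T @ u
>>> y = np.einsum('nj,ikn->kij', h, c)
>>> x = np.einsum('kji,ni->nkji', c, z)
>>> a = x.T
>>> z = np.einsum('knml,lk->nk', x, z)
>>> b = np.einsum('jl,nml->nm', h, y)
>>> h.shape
(5, 17)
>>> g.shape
(17, 23)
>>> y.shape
(13, 7, 17)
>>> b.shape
(13, 7)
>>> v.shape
(17, 13, 7)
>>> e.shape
(23,)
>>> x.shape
(5, 7, 13, 5)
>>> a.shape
(5, 13, 7, 5)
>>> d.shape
(17, 7)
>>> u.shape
(17, 5)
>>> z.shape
(7, 5)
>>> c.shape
(7, 13, 5)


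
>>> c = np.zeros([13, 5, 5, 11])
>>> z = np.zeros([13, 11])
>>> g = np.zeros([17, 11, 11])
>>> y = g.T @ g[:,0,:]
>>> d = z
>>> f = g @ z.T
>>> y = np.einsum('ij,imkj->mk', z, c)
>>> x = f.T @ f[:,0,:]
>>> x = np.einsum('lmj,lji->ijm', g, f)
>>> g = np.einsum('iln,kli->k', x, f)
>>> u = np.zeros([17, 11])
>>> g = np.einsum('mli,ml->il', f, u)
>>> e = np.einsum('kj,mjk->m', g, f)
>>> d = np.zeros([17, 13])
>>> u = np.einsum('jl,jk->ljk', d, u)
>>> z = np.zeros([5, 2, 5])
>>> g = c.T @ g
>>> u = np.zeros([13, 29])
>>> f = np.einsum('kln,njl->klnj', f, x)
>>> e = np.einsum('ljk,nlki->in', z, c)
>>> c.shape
(13, 5, 5, 11)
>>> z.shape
(5, 2, 5)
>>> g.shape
(11, 5, 5, 11)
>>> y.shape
(5, 5)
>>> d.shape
(17, 13)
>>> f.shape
(17, 11, 13, 11)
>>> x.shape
(13, 11, 11)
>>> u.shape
(13, 29)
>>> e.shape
(11, 13)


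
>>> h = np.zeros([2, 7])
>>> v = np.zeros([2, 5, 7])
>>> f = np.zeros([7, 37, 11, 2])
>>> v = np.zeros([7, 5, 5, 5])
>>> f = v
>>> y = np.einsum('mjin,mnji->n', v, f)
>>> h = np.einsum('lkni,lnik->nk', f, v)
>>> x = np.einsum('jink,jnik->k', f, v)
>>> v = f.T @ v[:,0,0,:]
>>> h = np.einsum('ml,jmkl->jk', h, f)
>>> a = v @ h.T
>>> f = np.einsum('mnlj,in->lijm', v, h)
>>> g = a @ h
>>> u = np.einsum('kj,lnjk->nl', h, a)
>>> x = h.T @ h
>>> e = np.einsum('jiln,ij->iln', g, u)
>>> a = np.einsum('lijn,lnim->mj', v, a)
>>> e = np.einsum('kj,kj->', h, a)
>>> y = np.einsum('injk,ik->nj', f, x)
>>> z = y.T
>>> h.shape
(7, 5)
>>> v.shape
(5, 5, 5, 5)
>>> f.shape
(5, 7, 5, 5)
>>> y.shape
(7, 5)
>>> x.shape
(5, 5)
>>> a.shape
(7, 5)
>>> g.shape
(5, 5, 5, 5)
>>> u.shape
(5, 5)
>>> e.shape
()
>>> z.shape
(5, 7)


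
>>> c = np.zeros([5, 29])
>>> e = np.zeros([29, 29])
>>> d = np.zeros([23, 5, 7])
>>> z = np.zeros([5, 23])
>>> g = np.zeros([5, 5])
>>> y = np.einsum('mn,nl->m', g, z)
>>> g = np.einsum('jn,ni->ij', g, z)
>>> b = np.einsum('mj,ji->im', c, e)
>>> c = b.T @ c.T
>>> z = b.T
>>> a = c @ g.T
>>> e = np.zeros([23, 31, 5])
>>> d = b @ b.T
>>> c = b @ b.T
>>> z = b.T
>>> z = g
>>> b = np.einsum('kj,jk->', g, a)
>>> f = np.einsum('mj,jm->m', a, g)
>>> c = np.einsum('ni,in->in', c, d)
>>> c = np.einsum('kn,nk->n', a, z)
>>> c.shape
(23,)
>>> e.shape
(23, 31, 5)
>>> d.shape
(29, 29)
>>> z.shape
(23, 5)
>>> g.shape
(23, 5)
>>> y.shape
(5,)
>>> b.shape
()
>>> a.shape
(5, 23)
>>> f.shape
(5,)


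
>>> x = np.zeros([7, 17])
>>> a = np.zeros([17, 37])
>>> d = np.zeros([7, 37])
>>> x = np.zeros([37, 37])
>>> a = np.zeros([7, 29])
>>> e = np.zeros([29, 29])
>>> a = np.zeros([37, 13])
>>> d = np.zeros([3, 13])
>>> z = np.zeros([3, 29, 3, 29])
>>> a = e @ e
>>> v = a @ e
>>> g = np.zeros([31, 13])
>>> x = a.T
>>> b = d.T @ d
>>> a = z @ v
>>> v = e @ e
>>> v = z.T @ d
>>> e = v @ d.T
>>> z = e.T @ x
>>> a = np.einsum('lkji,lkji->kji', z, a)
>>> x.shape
(29, 29)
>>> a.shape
(29, 3, 29)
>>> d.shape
(3, 13)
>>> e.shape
(29, 3, 29, 3)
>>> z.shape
(3, 29, 3, 29)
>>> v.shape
(29, 3, 29, 13)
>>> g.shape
(31, 13)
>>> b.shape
(13, 13)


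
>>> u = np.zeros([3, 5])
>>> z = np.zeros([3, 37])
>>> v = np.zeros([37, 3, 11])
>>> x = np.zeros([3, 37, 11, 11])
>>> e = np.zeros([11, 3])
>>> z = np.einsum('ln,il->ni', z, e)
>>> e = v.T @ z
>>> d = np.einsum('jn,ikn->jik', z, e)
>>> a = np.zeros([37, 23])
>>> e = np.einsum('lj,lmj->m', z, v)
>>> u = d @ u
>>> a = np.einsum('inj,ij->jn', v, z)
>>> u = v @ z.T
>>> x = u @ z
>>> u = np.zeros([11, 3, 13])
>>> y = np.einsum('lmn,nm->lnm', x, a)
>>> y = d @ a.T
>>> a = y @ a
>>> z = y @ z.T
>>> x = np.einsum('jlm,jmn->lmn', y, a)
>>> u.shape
(11, 3, 13)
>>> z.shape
(37, 11, 37)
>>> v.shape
(37, 3, 11)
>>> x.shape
(11, 11, 3)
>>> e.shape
(3,)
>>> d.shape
(37, 11, 3)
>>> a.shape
(37, 11, 3)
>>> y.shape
(37, 11, 11)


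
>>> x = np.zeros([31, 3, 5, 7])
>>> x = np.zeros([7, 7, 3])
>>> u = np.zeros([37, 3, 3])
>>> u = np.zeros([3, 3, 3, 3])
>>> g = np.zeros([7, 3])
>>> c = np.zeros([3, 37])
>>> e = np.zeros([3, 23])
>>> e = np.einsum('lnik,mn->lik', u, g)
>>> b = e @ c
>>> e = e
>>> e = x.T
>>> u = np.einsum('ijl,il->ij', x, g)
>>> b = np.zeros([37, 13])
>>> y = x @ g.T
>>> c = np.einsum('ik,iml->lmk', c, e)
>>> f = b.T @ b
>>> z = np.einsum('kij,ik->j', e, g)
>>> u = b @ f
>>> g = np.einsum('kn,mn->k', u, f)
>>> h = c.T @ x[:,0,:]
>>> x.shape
(7, 7, 3)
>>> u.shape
(37, 13)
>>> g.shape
(37,)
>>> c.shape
(7, 7, 37)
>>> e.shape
(3, 7, 7)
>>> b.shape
(37, 13)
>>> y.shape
(7, 7, 7)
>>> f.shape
(13, 13)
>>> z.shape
(7,)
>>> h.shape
(37, 7, 3)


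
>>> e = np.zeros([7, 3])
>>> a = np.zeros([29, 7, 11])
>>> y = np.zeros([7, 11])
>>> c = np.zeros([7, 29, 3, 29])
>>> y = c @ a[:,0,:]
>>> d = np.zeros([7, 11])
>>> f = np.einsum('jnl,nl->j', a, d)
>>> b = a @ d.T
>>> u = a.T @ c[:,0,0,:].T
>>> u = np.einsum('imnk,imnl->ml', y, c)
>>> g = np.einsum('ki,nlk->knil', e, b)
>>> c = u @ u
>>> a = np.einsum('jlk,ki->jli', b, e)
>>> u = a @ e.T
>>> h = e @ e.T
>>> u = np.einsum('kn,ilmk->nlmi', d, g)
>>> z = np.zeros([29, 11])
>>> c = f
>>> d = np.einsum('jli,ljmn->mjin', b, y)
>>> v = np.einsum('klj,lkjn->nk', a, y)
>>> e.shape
(7, 3)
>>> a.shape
(29, 7, 3)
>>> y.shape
(7, 29, 3, 11)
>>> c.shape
(29,)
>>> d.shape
(3, 29, 7, 11)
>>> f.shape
(29,)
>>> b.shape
(29, 7, 7)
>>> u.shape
(11, 29, 3, 7)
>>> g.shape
(7, 29, 3, 7)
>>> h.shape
(7, 7)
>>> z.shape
(29, 11)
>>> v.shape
(11, 29)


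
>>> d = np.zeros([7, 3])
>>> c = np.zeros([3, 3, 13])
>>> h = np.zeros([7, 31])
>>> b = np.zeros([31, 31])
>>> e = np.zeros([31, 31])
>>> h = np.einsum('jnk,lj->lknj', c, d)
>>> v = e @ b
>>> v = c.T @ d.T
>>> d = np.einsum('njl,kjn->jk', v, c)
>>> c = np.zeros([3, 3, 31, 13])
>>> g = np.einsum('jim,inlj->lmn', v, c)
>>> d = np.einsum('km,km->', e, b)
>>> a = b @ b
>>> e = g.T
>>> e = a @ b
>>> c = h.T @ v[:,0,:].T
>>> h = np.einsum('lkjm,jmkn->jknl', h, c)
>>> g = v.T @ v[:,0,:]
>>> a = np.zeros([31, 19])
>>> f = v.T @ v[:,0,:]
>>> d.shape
()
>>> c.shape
(3, 3, 13, 13)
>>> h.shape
(3, 13, 13, 7)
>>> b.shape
(31, 31)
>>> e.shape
(31, 31)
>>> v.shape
(13, 3, 7)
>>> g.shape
(7, 3, 7)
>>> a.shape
(31, 19)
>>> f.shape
(7, 3, 7)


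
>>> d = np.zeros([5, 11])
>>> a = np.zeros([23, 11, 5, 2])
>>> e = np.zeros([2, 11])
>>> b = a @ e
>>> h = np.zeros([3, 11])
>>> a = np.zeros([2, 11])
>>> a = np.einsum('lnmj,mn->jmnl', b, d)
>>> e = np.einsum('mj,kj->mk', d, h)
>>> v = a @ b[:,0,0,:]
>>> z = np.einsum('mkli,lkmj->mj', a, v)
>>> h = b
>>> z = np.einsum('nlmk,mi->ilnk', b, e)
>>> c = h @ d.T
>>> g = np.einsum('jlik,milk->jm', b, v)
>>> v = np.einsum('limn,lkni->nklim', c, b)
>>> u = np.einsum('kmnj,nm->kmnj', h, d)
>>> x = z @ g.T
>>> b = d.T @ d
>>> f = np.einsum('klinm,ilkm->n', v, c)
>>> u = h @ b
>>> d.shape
(5, 11)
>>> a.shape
(11, 5, 11, 23)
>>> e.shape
(5, 3)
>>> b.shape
(11, 11)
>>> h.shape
(23, 11, 5, 11)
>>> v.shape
(5, 11, 23, 11, 5)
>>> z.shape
(3, 11, 23, 11)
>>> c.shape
(23, 11, 5, 5)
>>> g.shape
(23, 11)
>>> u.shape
(23, 11, 5, 11)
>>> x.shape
(3, 11, 23, 23)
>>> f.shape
(11,)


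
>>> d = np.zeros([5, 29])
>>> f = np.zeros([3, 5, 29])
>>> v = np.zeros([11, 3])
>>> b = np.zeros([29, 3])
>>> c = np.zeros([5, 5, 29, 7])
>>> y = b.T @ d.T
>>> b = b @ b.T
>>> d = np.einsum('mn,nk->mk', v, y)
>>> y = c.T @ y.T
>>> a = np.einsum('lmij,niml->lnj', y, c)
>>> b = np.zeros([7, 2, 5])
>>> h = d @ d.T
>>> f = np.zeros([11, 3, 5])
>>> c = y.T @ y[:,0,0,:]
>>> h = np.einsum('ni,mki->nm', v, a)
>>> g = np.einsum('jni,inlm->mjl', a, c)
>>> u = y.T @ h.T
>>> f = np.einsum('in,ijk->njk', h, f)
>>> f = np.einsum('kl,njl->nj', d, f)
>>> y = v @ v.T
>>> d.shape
(11, 5)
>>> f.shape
(7, 3)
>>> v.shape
(11, 3)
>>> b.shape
(7, 2, 5)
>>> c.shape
(3, 5, 29, 3)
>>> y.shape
(11, 11)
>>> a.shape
(7, 5, 3)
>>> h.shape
(11, 7)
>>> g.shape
(3, 7, 29)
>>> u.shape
(3, 5, 29, 11)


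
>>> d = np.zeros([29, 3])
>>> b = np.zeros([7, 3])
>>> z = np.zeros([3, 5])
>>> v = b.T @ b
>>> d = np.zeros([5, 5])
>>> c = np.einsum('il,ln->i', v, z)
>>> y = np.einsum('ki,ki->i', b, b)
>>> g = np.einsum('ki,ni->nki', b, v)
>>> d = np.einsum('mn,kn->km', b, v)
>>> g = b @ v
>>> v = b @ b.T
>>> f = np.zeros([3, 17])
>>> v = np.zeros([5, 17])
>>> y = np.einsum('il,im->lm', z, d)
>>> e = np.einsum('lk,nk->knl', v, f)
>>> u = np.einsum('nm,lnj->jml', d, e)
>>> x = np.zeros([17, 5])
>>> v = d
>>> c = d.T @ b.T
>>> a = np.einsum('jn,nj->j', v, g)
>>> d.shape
(3, 7)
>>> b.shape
(7, 3)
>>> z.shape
(3, 5)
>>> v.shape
(3, 7)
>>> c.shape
(7, 7)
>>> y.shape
(5, 7)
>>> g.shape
(7, 3)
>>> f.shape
(3, 17)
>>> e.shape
(17, 3, 5)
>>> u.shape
(5, 7, 17)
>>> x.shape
(17, 5)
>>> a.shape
(3,)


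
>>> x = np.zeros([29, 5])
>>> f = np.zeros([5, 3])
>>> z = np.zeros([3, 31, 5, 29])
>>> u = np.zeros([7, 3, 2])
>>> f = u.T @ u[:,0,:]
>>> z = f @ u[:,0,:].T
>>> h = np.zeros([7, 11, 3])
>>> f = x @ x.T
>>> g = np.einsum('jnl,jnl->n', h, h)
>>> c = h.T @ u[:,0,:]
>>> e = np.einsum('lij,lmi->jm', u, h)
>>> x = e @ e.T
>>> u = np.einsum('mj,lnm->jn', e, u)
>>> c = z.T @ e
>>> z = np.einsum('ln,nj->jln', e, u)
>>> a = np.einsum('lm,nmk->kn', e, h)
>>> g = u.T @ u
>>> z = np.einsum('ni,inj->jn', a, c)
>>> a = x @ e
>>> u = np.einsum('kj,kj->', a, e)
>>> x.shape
(2, 2)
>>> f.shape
(29, 29)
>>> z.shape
(11, 3)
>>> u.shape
()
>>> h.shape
(7, 11, 3)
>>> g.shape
(3, 3)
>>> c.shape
(7, 3, 11)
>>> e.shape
(2, 11)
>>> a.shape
(2, 11)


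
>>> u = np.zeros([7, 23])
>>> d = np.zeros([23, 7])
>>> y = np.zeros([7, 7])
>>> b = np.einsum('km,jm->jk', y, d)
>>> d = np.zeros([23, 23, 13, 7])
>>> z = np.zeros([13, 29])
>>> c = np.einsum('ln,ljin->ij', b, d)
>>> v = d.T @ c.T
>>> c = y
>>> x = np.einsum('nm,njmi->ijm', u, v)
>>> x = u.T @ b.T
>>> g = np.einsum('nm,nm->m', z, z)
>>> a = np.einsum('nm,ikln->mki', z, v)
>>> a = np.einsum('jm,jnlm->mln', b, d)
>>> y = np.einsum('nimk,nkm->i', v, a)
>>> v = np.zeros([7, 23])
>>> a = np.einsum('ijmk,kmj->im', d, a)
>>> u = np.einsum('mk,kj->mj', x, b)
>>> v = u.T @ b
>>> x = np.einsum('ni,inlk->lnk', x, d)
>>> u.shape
(23, 7)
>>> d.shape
(23, 23, 13, 7)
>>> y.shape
(13,)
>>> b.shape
(23, 7)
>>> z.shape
(13, 29)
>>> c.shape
(7, 7)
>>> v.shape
(7, 7)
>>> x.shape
(13, 23, 7)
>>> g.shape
(29,)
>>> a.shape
(23, 13)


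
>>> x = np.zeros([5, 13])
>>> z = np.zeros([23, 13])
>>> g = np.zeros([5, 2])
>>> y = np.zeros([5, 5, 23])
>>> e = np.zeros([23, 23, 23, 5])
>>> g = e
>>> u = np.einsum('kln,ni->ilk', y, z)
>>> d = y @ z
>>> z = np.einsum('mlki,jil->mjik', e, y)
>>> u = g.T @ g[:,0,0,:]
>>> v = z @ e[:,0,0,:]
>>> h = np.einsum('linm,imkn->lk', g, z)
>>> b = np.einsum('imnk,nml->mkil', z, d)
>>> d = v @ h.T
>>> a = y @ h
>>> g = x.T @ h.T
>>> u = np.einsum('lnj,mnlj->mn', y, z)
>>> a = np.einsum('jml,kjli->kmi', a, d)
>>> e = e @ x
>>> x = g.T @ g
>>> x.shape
(23, 23)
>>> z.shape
(23, 5, 5, 23)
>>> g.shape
(13, 23)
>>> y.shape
(5, 5, 23)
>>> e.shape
(23, 23, 23, 13)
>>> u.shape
(23, 5)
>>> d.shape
(23, 5, 5, 23)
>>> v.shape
(23, 5, 5, 5)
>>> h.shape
(23, 5)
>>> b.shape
(5, 23, 23, 13)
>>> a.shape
(23, 5, 23)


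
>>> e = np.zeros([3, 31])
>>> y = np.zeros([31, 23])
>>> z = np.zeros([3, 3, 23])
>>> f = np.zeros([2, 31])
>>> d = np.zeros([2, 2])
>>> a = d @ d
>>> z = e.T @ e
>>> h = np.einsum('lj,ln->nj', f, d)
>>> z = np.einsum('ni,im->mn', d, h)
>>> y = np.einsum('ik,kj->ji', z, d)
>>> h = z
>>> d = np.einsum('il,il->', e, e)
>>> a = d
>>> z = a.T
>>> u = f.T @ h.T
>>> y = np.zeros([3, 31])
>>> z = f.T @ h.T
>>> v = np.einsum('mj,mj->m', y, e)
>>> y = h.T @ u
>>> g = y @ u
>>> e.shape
(3, 31)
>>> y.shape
(2, 31)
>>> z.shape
(31, 31)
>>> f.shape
(2, 31)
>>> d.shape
()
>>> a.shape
()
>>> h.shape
(31, 2)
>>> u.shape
(31, 31)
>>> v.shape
(3,)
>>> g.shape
(2, 31)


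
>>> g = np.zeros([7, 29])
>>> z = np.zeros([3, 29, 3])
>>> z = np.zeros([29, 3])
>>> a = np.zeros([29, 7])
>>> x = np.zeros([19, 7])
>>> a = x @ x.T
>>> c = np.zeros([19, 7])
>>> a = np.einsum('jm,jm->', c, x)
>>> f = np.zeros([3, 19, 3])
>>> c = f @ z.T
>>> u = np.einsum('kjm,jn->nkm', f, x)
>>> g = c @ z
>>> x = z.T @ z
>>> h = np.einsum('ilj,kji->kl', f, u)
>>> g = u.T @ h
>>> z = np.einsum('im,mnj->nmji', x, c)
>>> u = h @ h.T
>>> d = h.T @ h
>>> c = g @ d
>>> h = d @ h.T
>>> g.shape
(3, 3, 19)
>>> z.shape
(19, 3, 29, 3)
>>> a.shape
()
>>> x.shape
(3, 3)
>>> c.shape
(3, 3, 19)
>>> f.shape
(3, 19, 3)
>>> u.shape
(7, 7)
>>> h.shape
(19, 7)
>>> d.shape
(19, 19)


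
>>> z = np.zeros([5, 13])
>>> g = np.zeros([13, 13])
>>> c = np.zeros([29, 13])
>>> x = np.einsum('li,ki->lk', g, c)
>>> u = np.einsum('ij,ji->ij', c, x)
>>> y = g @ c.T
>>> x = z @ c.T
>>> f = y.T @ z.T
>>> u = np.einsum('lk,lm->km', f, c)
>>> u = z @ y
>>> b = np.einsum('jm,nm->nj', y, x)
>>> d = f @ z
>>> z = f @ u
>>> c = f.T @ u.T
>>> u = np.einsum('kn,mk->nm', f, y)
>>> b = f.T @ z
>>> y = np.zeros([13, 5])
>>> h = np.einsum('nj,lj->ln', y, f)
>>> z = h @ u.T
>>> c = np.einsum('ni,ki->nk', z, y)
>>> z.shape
(29, 5)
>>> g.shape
(13, 13)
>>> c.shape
(29, 13)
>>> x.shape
(5, 29)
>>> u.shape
(5, 13)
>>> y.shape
(13, 5)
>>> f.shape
(29, 5)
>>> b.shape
(5, 29)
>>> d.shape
(29, 13)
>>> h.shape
(29, 13)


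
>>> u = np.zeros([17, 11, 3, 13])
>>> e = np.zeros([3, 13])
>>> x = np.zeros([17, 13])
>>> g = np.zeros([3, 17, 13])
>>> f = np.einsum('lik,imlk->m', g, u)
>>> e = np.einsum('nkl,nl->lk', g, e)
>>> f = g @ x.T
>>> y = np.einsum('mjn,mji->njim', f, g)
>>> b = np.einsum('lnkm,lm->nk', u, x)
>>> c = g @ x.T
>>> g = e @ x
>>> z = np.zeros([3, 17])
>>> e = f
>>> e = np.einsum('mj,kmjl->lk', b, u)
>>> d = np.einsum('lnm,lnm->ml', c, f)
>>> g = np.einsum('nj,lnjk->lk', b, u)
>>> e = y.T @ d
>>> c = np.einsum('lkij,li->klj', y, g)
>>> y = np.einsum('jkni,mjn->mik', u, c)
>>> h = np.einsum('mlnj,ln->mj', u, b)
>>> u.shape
(17, 11, 3, 13)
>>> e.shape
(3, 13, 17, 3)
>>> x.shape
(17, 13)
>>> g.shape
(17, 13)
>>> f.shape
(3, 17, 17)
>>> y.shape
(17, 13, 11)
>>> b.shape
(11, 3)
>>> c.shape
(17, 17, 3)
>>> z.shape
(3, 17)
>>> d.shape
(17, 3)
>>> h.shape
(17, 13)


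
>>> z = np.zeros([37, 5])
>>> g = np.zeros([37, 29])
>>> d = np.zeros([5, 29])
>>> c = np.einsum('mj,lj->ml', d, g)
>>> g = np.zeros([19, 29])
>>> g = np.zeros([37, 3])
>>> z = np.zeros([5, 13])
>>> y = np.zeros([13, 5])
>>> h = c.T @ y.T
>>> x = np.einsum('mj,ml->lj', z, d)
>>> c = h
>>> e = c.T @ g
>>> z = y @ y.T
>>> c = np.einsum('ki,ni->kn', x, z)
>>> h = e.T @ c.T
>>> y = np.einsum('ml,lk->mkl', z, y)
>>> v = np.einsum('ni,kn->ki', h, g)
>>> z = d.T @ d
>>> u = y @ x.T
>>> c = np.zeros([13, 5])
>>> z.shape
(29, 29)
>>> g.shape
(37, 3)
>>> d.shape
(5, 29)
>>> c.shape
(13, 5)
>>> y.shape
(13, 5, 13)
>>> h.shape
(3, 29)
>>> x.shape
(29, 13)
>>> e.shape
(13, 3)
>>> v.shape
(37, 29)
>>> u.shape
(13, 5, 29)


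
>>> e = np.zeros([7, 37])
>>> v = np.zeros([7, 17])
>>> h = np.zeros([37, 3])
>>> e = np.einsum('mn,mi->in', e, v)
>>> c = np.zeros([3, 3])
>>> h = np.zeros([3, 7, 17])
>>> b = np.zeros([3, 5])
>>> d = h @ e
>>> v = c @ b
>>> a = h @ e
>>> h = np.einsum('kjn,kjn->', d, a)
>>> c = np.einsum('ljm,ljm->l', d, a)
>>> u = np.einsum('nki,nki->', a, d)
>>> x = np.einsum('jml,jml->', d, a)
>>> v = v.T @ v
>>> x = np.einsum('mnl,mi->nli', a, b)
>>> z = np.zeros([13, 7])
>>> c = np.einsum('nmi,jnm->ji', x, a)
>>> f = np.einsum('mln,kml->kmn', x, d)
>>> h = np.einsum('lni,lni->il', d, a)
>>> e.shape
(17, 37)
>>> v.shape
(5, 5)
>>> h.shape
(37, 3)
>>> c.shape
(3, 5)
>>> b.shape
(3, 5)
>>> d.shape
(3, 7, 37)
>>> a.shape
(3, 7, 37)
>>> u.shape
()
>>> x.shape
(7, 37, 5)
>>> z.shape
(13, 7)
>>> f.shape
(3, 7, 5)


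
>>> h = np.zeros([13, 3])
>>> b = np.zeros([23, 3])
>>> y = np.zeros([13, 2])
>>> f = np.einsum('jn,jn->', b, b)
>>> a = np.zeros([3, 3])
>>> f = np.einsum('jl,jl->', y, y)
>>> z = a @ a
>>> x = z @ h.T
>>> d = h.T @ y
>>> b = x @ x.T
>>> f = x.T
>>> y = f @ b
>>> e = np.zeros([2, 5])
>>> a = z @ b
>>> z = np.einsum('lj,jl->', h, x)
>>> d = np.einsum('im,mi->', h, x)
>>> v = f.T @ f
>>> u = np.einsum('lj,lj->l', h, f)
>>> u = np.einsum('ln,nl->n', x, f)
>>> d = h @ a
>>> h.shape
(13, 3)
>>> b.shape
(3, 3)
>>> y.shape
(13, 3)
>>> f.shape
(13, 3)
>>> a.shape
(3, 3)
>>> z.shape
()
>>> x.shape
(3, 13)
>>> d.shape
(13, 3)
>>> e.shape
(2, 5)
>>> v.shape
(3, 3)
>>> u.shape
(13,)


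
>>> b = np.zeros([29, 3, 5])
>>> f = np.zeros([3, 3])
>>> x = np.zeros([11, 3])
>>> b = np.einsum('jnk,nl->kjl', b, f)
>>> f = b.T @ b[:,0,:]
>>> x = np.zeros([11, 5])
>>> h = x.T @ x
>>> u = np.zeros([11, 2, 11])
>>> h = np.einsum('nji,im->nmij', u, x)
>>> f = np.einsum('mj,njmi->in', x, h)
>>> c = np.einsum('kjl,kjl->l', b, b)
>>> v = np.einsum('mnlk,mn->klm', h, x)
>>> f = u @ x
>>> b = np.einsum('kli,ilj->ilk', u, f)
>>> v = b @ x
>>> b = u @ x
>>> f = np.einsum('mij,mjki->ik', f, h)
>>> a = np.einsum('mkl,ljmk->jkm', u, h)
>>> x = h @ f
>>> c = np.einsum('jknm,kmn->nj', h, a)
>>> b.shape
(11, 2, 5)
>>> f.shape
(2, 11)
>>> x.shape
(11, 5, 11, 11)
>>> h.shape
(11, 5, 11, 2)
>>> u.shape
(11, 2, 11)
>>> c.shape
(11, 11)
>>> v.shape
(11, 2, 5)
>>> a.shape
(5, 2, 11)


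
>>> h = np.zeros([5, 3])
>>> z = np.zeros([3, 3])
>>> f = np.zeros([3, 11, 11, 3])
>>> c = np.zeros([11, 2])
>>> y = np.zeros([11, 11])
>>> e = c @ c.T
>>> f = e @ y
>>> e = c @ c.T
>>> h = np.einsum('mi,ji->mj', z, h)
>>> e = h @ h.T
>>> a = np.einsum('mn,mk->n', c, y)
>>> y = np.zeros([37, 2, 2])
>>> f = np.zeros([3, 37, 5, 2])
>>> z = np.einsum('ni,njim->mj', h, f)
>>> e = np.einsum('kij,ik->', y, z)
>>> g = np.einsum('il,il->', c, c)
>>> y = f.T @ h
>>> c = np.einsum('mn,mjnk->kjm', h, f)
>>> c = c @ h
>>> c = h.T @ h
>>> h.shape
(3, 5)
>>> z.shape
(2, 37)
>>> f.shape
(3, 37, 5, 2)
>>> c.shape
(5, 5)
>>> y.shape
(2, 5, 37, 5)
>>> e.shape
()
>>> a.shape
(2,)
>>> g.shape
()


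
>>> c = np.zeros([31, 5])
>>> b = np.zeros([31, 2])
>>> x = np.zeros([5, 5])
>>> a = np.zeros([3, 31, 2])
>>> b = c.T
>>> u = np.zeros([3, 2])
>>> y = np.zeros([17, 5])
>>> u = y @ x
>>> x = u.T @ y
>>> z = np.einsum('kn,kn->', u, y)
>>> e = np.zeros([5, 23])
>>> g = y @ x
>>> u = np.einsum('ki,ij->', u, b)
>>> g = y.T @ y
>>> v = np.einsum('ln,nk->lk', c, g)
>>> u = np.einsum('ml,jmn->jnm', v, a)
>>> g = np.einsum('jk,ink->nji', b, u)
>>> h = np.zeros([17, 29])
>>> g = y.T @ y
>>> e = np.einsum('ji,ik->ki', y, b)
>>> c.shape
(31, 5)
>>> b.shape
(5, 31)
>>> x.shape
(5, 5)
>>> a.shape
(3, 31, 2)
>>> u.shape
(3, 2, 31)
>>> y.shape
(17, 5)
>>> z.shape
()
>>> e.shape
(31, 5)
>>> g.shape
(5, 5)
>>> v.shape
(31, 5)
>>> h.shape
(17, 29)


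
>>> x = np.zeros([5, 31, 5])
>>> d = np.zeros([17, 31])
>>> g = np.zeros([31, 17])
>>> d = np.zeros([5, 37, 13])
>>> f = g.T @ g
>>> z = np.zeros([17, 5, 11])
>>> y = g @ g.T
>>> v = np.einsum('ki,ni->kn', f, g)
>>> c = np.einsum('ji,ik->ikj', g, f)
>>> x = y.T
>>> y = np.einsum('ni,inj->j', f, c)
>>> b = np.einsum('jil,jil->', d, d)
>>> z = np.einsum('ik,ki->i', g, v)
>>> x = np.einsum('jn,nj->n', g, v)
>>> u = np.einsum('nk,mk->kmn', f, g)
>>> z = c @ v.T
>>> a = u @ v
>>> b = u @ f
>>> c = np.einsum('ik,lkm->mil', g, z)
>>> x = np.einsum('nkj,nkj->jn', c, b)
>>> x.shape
(17, 17)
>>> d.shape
(5, 37, 13)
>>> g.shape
(31, 17)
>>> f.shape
(17, 17)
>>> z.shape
(17, 17, 17)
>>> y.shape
(31,)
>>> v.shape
(17, 31)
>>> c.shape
(17, 31, 17)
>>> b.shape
(17, 31, 17)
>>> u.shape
(17, 31, 17)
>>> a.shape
(17, 31, 31)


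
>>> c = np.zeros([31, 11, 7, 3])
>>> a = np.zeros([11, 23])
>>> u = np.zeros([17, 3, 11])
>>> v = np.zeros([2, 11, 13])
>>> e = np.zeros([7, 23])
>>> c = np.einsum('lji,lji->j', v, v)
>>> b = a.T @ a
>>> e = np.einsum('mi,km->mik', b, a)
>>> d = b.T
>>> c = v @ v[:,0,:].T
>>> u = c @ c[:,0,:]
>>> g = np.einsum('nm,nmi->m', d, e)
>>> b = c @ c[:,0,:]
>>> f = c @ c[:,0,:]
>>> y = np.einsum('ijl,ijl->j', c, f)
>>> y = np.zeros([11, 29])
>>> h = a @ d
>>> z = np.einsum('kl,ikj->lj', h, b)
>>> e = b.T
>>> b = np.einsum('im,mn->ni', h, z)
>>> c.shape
(2, 11, 2)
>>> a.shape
(11, 23)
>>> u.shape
(2, 11, 2)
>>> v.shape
(2, 11, 13)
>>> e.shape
(2, 11, 2)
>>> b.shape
(2, 11)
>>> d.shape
(23, 23)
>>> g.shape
(23,)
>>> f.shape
(2, 11, 2)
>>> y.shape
(11, 29)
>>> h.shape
(11, 23)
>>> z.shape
(23, 2)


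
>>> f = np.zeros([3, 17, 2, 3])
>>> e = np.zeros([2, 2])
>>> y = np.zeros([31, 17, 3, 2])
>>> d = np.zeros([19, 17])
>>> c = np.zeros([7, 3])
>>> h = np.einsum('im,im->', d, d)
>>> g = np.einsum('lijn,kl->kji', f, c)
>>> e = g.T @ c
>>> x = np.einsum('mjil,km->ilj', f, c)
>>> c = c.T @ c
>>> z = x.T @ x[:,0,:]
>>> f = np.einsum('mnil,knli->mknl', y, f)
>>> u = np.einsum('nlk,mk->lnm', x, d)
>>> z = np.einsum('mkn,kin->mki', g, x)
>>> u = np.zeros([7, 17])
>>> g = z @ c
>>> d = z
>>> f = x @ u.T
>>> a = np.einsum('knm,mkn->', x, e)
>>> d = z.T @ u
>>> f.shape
(2, 3, 7)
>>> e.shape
(17, 2, 3)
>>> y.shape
(31, 17, 3, 2)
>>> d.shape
(3, 2, 17)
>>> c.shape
(3, 3)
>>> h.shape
()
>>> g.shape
(7, 2, 3)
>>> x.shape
(2, 3, 17)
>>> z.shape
(7, 2, 3)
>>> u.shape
(7, 17)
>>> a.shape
()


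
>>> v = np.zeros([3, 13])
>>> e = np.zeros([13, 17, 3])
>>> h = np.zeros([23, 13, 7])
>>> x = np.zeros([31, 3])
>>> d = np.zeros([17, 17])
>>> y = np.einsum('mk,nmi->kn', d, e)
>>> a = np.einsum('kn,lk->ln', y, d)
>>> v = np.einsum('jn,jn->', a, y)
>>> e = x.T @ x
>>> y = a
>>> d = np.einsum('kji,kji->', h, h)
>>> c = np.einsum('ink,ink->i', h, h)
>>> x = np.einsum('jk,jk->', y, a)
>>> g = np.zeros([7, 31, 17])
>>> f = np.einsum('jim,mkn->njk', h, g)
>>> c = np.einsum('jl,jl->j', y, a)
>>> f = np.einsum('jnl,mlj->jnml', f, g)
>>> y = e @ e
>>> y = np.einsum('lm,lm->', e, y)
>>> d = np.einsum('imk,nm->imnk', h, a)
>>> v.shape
()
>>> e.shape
(3, 3)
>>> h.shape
(23, 13, 7)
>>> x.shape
()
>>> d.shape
(23, 13, 17, 7)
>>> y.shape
()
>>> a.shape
(17, 13)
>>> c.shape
(17,)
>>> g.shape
(7, 31, 17)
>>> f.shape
(17, 23, 7, 31)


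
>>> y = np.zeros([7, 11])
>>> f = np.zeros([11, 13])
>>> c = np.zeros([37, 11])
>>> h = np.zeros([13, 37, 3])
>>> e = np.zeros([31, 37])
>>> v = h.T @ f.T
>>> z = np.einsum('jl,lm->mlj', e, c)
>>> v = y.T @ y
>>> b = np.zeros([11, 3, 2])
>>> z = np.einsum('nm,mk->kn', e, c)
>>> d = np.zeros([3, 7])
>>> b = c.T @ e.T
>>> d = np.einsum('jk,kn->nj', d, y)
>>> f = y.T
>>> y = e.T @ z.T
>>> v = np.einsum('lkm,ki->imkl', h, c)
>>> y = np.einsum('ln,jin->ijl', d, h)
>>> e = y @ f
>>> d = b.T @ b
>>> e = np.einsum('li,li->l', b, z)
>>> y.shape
(37, 13, 11)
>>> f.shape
(11, 7)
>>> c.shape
(37, 11)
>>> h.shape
(13, 37, 3)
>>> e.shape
(11,)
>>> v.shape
(11, 3, 37, 13)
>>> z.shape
(11, 31)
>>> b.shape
(11, 31)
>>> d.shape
(31, 31)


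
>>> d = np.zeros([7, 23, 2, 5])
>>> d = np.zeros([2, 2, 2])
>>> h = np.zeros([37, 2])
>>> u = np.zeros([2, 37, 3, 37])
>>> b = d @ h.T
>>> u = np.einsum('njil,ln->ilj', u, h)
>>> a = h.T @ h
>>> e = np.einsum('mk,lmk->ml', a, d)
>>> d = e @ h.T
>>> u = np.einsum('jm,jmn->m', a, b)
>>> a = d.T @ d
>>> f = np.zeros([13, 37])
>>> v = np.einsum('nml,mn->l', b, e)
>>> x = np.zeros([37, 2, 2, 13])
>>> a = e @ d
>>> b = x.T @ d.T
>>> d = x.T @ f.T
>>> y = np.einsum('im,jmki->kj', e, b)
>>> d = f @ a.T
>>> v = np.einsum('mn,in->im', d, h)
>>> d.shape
(13, 2)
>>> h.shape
(37, 2)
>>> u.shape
(2,)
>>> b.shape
(13, 2, 2, 2)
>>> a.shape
(2, 37)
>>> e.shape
(2, 2)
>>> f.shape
(13, 37)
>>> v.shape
(37, 13)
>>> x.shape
(37, 2, 2, 13)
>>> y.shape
(2, 13)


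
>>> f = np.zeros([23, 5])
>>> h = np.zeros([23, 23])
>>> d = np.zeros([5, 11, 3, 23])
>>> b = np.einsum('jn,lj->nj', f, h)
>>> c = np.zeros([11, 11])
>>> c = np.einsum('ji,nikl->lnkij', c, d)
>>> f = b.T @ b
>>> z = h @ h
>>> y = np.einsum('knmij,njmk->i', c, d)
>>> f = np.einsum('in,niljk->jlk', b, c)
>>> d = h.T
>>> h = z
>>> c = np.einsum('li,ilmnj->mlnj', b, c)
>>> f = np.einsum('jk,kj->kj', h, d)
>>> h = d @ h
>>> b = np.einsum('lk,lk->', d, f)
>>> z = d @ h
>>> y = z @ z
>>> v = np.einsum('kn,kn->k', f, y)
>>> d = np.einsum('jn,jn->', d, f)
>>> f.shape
(23, 23)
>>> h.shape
(23, 23)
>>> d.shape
()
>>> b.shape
()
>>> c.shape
(3, 5, 11, 11)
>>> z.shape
(23, 23)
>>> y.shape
(23, 23)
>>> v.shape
(23,)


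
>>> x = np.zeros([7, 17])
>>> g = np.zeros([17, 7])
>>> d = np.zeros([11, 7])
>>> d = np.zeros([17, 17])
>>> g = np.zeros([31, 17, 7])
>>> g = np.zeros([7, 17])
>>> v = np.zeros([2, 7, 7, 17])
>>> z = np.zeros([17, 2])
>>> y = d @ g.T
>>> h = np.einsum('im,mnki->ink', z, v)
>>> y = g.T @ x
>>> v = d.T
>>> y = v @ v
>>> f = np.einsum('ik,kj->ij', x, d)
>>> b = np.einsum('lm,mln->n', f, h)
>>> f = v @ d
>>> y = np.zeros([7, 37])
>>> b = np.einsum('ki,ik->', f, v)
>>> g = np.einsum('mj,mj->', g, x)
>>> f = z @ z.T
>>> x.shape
(7, 17)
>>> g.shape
()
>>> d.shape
(17, 17)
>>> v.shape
(17, 17)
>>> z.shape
(17, 2)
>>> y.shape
(7, 37)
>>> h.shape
(17, 7, 7)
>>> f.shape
(17, 17)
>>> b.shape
()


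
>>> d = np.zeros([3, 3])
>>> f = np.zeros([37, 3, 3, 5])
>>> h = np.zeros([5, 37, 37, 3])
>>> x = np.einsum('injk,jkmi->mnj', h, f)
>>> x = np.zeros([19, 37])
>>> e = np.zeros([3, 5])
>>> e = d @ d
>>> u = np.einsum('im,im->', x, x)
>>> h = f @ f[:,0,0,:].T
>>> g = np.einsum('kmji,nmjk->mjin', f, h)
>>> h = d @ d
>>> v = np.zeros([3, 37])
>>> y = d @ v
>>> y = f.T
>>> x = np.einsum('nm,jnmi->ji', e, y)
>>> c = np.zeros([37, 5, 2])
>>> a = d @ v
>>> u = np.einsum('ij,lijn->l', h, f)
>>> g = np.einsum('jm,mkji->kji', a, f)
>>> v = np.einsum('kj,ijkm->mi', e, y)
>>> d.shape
(3, 3)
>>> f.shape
(37, 3, 3, 5)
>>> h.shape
(3, 3)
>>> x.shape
(5, 37)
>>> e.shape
(3, 3)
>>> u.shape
(37,)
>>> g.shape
(3, 3, 5)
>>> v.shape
(37, 5)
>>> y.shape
(5, 3, 3, 37)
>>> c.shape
(37, 5, 2)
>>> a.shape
(3, 37)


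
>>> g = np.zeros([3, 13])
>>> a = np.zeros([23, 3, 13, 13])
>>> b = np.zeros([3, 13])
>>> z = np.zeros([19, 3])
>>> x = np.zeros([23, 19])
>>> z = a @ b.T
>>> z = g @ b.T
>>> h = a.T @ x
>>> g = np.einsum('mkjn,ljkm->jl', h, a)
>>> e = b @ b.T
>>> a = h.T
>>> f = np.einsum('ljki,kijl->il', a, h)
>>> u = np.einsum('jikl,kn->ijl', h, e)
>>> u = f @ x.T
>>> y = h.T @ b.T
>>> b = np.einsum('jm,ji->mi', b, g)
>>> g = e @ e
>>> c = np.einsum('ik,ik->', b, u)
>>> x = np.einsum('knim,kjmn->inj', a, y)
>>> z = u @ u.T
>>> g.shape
(3, 3)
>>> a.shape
(19, 3, 13, 13)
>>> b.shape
(13, 23)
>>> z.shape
(13, 13)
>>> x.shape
(13, 3, 3)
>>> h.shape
(13, 13, 3, 19)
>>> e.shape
(3, 3)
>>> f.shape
(13, 19)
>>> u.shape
(13, 23)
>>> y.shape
(19, 3, 13, 3)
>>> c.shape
()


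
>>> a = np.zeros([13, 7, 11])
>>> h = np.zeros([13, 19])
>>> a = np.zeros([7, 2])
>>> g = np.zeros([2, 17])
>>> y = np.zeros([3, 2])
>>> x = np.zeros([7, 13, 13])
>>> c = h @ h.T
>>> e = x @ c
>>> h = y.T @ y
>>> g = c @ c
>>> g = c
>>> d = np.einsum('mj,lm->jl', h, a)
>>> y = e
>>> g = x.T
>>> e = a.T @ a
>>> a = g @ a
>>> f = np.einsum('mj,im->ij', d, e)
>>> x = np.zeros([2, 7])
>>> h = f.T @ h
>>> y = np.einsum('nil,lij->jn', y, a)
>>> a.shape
(13, 13, 2)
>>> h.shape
(7, 2)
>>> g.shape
(13, 13, 7)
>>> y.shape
(2, 7)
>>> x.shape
(2, 7)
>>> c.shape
(13, 13)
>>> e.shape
(2, 2)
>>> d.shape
(2, 7)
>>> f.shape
(2, 7)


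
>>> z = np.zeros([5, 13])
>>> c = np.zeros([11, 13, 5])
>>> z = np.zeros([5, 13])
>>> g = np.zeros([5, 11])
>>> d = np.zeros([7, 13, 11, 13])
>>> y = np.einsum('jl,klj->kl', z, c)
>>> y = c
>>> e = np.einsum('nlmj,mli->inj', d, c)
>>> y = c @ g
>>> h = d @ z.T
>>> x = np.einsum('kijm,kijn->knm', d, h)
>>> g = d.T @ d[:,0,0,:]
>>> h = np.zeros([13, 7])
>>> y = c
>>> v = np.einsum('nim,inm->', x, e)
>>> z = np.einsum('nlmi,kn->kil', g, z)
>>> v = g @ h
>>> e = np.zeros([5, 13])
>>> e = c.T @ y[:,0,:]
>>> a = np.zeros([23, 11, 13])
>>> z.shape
(5, 13, 11)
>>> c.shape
(11, 13, 5)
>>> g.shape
(13, 11, 13, 13)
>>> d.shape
(7, 13, 11, 13)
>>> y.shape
(11, 13, 5)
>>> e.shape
(5, 13, 5)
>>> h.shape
(13, 7)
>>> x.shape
(7, 5, 13)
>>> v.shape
(13, 11, 13, 7)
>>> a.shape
(23, 11, 13)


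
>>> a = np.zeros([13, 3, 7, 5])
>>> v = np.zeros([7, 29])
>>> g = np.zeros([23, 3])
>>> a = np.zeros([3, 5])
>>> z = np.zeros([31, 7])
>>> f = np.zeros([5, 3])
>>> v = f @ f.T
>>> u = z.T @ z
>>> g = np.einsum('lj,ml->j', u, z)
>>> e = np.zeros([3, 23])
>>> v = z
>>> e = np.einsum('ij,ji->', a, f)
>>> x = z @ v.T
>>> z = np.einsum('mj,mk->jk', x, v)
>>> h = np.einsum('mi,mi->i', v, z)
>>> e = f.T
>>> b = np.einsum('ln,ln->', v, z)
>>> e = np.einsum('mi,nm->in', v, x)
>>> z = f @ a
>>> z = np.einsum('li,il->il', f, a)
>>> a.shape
(3, 5)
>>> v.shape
(31, 7)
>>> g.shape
(7,)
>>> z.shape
(3, 5)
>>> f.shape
(5, 3)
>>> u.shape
(7, 7)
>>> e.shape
(7, 31)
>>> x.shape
(31, 31)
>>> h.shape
(7,)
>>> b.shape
()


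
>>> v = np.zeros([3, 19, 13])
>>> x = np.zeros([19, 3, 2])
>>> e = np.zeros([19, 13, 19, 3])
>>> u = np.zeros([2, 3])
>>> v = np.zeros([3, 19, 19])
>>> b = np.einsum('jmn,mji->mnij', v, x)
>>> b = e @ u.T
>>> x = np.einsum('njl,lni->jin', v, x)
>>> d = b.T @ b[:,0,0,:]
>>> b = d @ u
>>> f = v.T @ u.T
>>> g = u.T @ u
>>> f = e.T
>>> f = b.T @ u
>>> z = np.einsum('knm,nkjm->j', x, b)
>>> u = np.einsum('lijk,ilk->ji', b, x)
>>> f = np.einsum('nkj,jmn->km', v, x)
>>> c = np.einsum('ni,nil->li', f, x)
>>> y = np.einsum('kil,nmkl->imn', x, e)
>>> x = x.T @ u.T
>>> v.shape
(3, 19, 19)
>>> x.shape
(3, 2, 13)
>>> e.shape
(19, 13, 19, 3)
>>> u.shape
(13, 19)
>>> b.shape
(2, 19, 13, 3)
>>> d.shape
(2, 19, 13, 2)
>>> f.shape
(19, 2)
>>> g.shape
(3, 3)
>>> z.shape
(13,)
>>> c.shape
(3, 2)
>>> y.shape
(2, 13, 19)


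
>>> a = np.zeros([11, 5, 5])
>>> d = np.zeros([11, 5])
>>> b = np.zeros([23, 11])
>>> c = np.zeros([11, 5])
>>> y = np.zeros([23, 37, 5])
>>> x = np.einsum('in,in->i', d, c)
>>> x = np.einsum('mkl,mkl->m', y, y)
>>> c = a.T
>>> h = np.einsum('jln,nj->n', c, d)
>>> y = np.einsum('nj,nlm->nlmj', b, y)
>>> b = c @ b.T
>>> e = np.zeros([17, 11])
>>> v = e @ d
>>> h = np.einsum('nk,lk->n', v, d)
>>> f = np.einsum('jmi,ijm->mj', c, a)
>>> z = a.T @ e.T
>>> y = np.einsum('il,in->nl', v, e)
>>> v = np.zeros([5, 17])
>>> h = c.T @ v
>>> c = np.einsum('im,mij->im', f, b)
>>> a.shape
(11, 5, 5)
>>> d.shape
(11, 5)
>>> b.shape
(5, 5, 23)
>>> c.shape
(5, 5)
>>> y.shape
(11, 5)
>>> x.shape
(23,)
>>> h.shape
(11, 5, 17)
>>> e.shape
(17, 11)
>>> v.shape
(5, 17)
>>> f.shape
(5, 5)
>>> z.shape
(5, 5, 17)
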